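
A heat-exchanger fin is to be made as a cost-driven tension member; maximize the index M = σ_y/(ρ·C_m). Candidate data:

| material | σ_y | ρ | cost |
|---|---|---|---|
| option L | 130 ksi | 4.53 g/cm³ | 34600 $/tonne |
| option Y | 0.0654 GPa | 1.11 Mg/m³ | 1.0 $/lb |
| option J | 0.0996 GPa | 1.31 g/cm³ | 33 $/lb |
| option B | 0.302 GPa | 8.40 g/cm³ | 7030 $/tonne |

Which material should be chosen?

Convert each candidate to consistent units, then evaluate M:
  option L: σ_y = 896.3 MPa, ρ = 4530 kg/m³, cost = 34.60 $/kg
  option Y: σ_y = 65.40 MPa, ρ = 1110 kg/m³, cost = 2.205 $/kg
  option J: σ_y = 99.60 MPa, ρ = 1310 kg/m³, cost = 72.75 $/kg
  option B: σ_y = 302.0 MPa, ρ = 8400 kg/m³, cost = 7.030 $/kg
  option Y: M = 26.7 kN·m per $
  option L: M = 5.72 kN·m per $
  option B: M = 5.11 kN·m per $
  option J: M = 1.05 kN·m per $
Highest index: option Y.

option Y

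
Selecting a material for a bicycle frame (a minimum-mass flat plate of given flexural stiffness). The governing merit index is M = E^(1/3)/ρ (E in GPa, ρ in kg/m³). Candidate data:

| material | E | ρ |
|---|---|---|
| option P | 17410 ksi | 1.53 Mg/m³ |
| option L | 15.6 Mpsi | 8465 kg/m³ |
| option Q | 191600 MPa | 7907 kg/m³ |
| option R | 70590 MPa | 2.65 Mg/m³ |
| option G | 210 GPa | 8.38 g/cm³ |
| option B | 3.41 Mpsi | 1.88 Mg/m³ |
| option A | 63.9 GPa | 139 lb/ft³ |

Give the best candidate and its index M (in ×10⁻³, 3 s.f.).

Normalizing units and computing the index:
  option P: E = 120.0 GPa, ρ = 1530 kg/m³
  option L: E = 107.6 GPa, ρ = 8465 kg/m³
  option Q: E = 191.6 GPa, ρ = 7907 kg/m³
  option R: E = 70.59 GPa, ρ = 2650 kg/m³
  option G: E = 210.0 GPa, ρ = 8380 kg/m³
  option B: E = 23.51 GPa, ρ = 1880 kg/m³
  option A: E = 63.90 GPa, ρ = 2227 kg/m³
  option P: M = 3.22×10⁻³
  option A: M = 1.80×10⁻³
  option R: M = 1.56×10⁻³
  option B: M = 1.52×10⁻³
  option Q: M = 0.729×10⁻³
  option G: M = 0.709×10⁻³
  option L: M = 0.562×10⁻³
Highest index: option P.

option P, M = 3.22×10⁻³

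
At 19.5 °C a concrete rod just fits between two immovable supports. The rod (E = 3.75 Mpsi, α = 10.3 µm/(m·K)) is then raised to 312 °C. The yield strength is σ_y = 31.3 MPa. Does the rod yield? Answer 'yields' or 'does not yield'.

E = 3.75 Mpsi = 25.86 GPa.
ΔT = 292.5 K. Constrained thermal stress σ = E·α·ΔT = 25.86×10³ MPa × 10.3×10⁻⁶ × 292.5 = 77.9 MPa (compressive).
Compare to σ_y = 31.3 MPa: σ ≥ σ_y, so it yields.

yields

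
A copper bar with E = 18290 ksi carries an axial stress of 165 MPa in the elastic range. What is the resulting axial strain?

E = 18290 ksi = 126.1 GPa = 126100 MPa.
ε = σ/E = 165 / 126100 = 1.31×10⁻³.

1.31×10⁻³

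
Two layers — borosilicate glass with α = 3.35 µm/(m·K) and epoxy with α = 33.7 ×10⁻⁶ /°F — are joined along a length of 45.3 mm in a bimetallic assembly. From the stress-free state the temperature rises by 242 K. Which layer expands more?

epoxy

epoxy: α = 33.7×10⁻⁶/°F × 9/5 = 60.7×10⁻⁶/K.
α(borosilicate glass) = 3.35×10⁻⁶/K vs α(epoxy) = 60.7×10⁻⁶/K.
Higher α expands more for the same ΔT: epoxy.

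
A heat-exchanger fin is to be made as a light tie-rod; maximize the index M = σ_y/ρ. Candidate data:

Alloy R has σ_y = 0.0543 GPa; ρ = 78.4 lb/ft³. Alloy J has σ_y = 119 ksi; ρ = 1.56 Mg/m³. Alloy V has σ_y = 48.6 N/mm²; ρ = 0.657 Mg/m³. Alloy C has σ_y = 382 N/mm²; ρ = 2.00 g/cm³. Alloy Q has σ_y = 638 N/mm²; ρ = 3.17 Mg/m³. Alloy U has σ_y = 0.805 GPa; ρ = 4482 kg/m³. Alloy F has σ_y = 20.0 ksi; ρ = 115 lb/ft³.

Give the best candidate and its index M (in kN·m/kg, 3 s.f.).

alloy J, M = 526 kN·m/kg

In SI units:
  alloy R: σ_y = 54.30 MPa, ρ = 1256 kg/m³
  alloy J: σ_y = 820.5 MPa, ρ = 1560 kg/m³
  alloy V: σ_y = 48.60 MPa, ρ = 657.0 kg/m³
  alloy C: σ_y = 382.0 MPa, ρ = 2000 kg/m³
  alloy Q: σ_y = 638.0 MPa, ρ = 3170 kg/m³
  alloy U: σ_y = 805.0 MPa, ρ = 4482 kg/m³
  alloy F: σ_y = 137.9 MPa, ρ = 1842 kg/m³
  alloy J: M = 526 kN·m/kg
  alloy Q: M = 201 kN·m/kg
  alloy C: M = 191 kN·m/kg
  alloy U: M = 180 kN·m/kg
  alloy F: M = 74.9 kN·m/kg
  alloy V: M = 74.0 kN·m/kg
  alloy R: M = 43.2 kN·m/kg
Highest index: alloy J.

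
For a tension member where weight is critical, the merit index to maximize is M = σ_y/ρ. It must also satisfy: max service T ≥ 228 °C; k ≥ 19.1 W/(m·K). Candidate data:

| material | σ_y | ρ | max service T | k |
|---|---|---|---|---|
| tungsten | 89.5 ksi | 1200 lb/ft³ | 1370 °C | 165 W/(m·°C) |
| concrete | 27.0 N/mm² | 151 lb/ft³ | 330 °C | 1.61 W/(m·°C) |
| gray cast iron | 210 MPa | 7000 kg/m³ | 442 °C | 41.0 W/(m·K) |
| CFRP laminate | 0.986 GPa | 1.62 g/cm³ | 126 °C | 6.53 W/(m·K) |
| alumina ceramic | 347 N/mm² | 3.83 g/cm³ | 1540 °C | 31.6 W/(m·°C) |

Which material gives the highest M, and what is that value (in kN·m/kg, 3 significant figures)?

Screen on constraints: max service T ≥ 228 °C; k ≥ 19.1 W/(m·K). Survivors: tungsten, gray cast iron, alumina ceramic.
Normalizing units and computing the index:
  tungsten: σ_y = 617.1 MPa, ρ = 19220 kg/m³
  gray cast iron: σ_y = 210.0 MPa, ρ = 7000 kg/m³
  alumina ceramic: σ_y = 347.0 MPa, ρ = 3830 kg/m³
  alumina ceramic: M = 90.6 kN·m/kg
  tungsten: M = 32.1 kN·m/kg
  gray cast iron: M = 30.0 kN·m/kg
The maximum is for alumina ceramic.

alumina ceramic, M = 90.6 kN·m/kg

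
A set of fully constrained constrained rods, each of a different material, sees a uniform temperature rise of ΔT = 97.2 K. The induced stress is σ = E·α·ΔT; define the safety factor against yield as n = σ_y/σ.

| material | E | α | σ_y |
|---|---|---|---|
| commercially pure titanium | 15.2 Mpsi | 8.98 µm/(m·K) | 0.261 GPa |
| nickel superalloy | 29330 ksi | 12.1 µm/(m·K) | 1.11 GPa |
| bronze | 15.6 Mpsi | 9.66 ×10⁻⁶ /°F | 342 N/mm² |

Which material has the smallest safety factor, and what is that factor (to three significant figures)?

Converting E to GPa, α to ×10⁻⁶/K, σ_y to MPa, then σ and n for each:
  commercially pure titanium: E = 104.8, α = 8.98, σ_y = 261.0 → σ = 91.5 MPa, n = 2.85
  nickel superalloy: E = 202.2, α = 12.1, σ_y = 1110 → σ = 238 MPa, n = 4.67
  bronze: E = 107.6, α = 17.4, σ_y = 342.0 → σ = 182 MPa, n = 1.88
The minimum is bronze at n = 1.88.

bronze, n = 1.88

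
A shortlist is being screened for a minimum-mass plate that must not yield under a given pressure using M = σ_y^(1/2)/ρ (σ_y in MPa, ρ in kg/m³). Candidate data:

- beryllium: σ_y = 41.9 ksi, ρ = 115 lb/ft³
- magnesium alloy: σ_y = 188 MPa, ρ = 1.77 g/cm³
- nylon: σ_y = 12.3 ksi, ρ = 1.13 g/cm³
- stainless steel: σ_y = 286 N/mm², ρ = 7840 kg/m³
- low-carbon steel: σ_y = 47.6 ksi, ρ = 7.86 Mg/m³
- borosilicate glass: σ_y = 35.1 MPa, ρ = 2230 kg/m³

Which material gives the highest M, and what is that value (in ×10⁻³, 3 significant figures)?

beryllium, M = 9.23×10⁻³

Putting every candidate on a common basis:
  beryllium: σ_y = 288.9 MPa, ρ = 1842 kg/m³
  magnesium alloy: σ_y = 188.0 MPa, ρ = 1770 kg/m³
  nylon: σ_y = 84.81 MPa, ρ = 1130 kg/m³
  stainless steel: σ_y = 286.0 MPa, ρ = 7840 kg/m³
  low-carbon steel: σ_y = 328.2 MPa, ρ = 7860 kg/m³
  borosilicate glass: σ_y = 35.10 MPa, ρ = 2230 kg/m³
  beryllium: M = 9.23×10⁻³
  nylon: M = 8.15×10⁻³
  magnesium alloy: M = 7.75×10⁻³
  borosilicate glass: M = 2.66×10⁻³
  low-carbon steel: M = 2.30×10⁻³
  stainless steel: M = 2.16×10⁻³
Beryllium has the largest M.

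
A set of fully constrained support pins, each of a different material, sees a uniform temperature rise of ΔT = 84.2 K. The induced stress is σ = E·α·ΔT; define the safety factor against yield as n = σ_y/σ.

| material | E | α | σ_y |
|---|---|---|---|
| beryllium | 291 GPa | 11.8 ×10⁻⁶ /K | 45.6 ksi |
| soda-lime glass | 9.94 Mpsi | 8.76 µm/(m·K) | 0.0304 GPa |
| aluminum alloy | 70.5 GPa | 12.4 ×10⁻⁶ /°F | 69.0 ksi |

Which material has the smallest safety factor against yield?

soda-lime glass

With everything in SI (GPa, ×10⁻⁶/K, MPa):
  beryllium: E = 291.0, α = 11.8, σ_y = 314.4 → σ = 289 MPa, n = 1.09
  soda-lime glass: E = 68.53, α = 8.76, σ_y = 30.40 → σ = 50.6 MPa, n = 0.601
  aluminum alloy: E = 70.50, α = 22.3, σ_y = 475.7 → σ = 132 MPa, n = 3.59
The minimum is soda-lime glass at n = 0.601.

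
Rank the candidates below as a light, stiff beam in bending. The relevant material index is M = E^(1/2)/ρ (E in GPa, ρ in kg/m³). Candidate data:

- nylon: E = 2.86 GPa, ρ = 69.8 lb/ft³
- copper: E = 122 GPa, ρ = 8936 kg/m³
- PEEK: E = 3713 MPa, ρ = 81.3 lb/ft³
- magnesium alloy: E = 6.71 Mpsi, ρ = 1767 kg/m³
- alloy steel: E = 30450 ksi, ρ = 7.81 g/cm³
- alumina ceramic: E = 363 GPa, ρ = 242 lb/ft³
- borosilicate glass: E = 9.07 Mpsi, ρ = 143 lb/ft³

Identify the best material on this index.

In SI units:
  nylon: E = 2.860 GPa, ρ = 1118 kg/m³
  copper: E = 122.0 GPa, ρ = 8936 kg/m³
  PEEK: E = 3.713 GPa, ρ = 1302 kg/m³
  magnesium alloy: E = 46.26 GPa, ρ = 1767 kg/m³
  alloy steel: E = 209.9 GPa, ρ = 7810 kg/m³
  alumina ceramic: E = 363.0 GPa, ρ = 3876 kg/m³
  borosilicate glass: E = 62.54 GPa, ρ = 2291 kg/m³
  alumina ceramic: M = 4.91×10⁻³
  magnesium alloy: M = 3.85×10⁻³
  borosilicate glass: M = 3.45×10⁻³
  alloy steel: M = 1.86×10⁻³
  nylon: M = 1.51×10⁻³
  PEEK: M = 1.48×10⁻³
  copper: M = 1.24×10⁻³
Highest index: alumina ceramic.

alumina ceramic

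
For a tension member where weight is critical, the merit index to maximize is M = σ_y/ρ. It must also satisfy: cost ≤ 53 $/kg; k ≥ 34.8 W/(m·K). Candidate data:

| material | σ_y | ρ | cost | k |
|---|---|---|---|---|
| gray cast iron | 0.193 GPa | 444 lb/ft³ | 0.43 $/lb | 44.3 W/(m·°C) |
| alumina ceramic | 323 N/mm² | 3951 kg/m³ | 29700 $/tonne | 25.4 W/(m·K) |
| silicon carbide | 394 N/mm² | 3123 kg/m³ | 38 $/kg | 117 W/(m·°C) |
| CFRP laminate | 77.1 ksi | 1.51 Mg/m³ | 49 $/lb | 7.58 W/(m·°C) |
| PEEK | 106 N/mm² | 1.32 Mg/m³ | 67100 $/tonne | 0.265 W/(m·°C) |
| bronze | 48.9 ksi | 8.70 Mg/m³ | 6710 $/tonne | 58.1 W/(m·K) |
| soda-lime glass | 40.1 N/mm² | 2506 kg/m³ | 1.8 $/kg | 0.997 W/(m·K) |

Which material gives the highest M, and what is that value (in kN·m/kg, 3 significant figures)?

Screen on constraints: cost ≤ 53 $/kg; k ≥ 34.8 W/(m·K). Survivors: gray cast iron, silicon carbide, bronze.
Convert each candidate to consistent units, then evaluate M:
  gray cast iron: σ_y = 193.0 MPa, ρ = 7112 kg/m³
  silicon carbide: σ_y = 394.0 MPa, ρ = 3123 kg/m³
  bronze: σ_y = 337.2 MPa, ρ = 8700 kg/m³
  silicon carbide: M = 126 kN·m/kg
  bronze: M = 38.8 kN·m/kg
  gray cast iron: M = 27.1 kN·m/kg
The maximum is for silicon carbide.

silicon carbide, M = 126 kN·m/kg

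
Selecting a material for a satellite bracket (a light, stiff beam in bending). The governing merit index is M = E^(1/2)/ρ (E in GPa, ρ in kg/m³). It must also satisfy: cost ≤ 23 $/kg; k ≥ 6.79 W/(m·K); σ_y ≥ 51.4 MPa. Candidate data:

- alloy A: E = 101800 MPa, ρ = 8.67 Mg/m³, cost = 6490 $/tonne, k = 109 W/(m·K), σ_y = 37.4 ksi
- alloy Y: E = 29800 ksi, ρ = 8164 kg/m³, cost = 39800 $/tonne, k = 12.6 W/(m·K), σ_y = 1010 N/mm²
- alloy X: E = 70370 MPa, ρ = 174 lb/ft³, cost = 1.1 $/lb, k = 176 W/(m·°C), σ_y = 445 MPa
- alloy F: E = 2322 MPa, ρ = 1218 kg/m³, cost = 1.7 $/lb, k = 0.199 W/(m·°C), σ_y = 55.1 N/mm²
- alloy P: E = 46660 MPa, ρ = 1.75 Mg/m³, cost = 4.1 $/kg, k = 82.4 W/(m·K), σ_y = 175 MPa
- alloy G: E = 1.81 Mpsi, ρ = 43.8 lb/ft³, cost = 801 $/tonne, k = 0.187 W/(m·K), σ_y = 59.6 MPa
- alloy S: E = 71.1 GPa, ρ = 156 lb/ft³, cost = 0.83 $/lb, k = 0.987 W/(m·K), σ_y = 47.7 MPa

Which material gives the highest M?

alloy P

Screen on constraints: cost ≤ 23 $/kg; k ≥ 6.79 W/(m·K); σ_y ≥ 51.4 MPa. Survivors: alloy A, alloy X, alloy P.
Putting every candidate on a common basis:
  alloy A: E = 101.8 GPa, ρ = 8670 kg/m³
  alloy X: E = 70.37 GPa, ρ = 2787 kg/m³
  alloy P: E = 46.66 GPa, ρ = 1750 kg/m³
  alloy P: M = 3.90×10⁻³
  alloy X: M = 3.01×10⁻³
  alloy A: M = 1.16×10⁻³
The maximum is for alloy P.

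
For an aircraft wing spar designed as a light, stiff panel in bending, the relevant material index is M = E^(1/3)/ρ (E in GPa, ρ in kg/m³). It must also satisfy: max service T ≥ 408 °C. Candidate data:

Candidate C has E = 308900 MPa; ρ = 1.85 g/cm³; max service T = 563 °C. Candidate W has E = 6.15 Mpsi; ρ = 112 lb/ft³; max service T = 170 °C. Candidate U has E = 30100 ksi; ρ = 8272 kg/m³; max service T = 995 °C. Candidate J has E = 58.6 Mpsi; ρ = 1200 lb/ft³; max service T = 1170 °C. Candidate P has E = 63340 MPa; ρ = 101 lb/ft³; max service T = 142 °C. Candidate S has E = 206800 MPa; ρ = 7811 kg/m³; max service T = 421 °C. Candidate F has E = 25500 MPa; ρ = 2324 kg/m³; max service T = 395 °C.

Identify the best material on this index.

Screen on constraints: max service T ≥ 408 °C. Survivors: candidate C, candidate U, candidate J, candidate S.
After converting to SI:
  candidate C: E = 308.9 GPa, ρ = 1850 kg/m³
  candidate U: E = 207.5 GPa, ρ = 8272 kg/m³
  candidate J: E = 404.0 GPa, ρ = 19220 kg/m³
  candidate S: E = 206.8 GPa, ρ = 7811 kg/m³
  candidate C: M = 3.65×10⁻³
  candidate S: M = 0.757×10⁻³
  candidate U: M = 0.716×10⁻³
  candidate J: M = 0.385×10⁻³
Highest index: candidate C.

candidate C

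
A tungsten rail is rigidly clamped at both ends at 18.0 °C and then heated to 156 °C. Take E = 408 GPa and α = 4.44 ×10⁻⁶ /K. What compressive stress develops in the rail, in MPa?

ΔT = 138.0 K. Constrained thermal stress σ = E·α·ΔT = 408.0×10³ MPa × 4.44×10⁻⁶ × 138.0 = 250 MPa (compressive).

250 MPa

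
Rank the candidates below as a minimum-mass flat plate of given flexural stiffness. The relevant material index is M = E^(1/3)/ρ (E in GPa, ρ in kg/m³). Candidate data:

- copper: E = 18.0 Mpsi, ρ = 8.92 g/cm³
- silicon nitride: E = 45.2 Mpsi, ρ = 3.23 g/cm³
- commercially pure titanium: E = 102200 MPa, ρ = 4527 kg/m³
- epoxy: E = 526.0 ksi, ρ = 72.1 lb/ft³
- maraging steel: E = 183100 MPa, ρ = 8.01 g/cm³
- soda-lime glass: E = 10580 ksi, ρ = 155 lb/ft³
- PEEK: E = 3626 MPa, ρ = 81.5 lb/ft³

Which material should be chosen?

silicon nitride

Putting every candidate on a common basis:
  copper: E = 124.1 GPa, ρ = 8920 kg/m³
  silicon nitride: E = 311.6 GPa, ρ = 3230 kg/m³
  commercially pure titanium: E = 102.2 GPa, ρ = 4527 kg/m³
  epoxy: E = 3.627 GPa, ρ = 1155 kg/m³
  maraging steel: E = 183.1 GPa, ρ = 8010 kg/m³
  soda-lime glass: E = 72.95 GPa, ρ = 2483 kg/m³
  PEEK: E = 3.626 GPa, ρ = 1306 kg/m³
  silicon nitride: M = 2.10×10⁻³
  soda-lime glass: M = 1.68×10⁻³
  epoxy: M = 1.33×10⁻³
  PEEK: M = 1.18×10⁻³
  commercially pure titanium: M = 1.03×10⁻³
  maraging steel: M = 0.709×10⁻³
  copper: M = 0.559×10⁻³
Silicon nitride has the largest M.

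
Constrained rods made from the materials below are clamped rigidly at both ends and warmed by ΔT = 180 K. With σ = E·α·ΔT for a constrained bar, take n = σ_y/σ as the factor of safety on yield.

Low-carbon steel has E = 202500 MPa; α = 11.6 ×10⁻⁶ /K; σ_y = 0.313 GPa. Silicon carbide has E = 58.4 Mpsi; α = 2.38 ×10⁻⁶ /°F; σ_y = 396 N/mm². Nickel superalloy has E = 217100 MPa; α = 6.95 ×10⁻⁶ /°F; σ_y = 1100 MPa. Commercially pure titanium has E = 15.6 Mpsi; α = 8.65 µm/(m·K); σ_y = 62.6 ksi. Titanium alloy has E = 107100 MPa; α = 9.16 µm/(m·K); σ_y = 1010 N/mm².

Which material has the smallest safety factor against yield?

low-carbon steel

With everything in SI (GPa, ×10⁻⁶/K, MPa):
  low-carbon steel: E = 202.5, α = 11.6, σ_y = 313.0 → σ = 423 MPa, n = 0.740
  silicon carbide: E = 402.7, α = 4.28, σ_y = 396.0 → σ = 310 MPa, n = 1.28
  nickel superalloy: E = 217.1, α = 12.5, σ_y = 1100 → σ = 489 MPa, n = 2.25
  commercially pure titanium: E = 107.6, α = 8.65, σ_y = 431.6 → σ = 167 MPa, n = 2.58
  titanium alloy: E = 107.1, α = 9.16, σ_y = 1010 → σ = 177 MPa, n = 5.72
The minimum is low-carbon steel at n = 0.740.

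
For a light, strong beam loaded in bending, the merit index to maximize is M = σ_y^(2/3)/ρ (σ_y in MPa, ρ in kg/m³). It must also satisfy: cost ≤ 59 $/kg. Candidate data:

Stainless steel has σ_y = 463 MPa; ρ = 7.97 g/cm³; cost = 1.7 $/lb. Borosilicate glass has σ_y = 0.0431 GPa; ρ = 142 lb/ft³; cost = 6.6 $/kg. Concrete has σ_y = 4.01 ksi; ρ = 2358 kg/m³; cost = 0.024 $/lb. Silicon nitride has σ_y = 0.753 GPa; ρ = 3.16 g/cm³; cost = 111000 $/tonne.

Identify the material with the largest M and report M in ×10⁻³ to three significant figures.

stainless steel, M = 7.51×10⁻³

Screen on constraints: cost ≤ 59 $/kg. Survivors: stainless steel, borosilicate glass, concrete.
Normalizing units and computing the index:
  stainless steel: σ_y = 463.0 MPa, ρ = 7970 kg/m³
  borosilicate glass: σ_y = 43.10 MPa, ρ = 2275 kg/m³
  concrete: σ_y = 27.65 MPa, ρ = 2358 kg/m³
  stainless steel: M = 7.51×10⁻³
  borosilicate glass: M = 5.40×10⁻³
  concrete: M = 3.88×10⁻³
The maximum is for stainless steel.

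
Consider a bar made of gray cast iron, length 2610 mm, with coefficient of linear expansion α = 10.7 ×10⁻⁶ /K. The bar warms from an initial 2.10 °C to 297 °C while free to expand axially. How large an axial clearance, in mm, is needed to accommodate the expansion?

ΔT = 297 − 2.10 = 294.9 K.
ΔL = α·L₀·ΔT = 10.7×10⁻⁶ × 2610 mm × 294.9 K = 8.24 mm.

8.24 mm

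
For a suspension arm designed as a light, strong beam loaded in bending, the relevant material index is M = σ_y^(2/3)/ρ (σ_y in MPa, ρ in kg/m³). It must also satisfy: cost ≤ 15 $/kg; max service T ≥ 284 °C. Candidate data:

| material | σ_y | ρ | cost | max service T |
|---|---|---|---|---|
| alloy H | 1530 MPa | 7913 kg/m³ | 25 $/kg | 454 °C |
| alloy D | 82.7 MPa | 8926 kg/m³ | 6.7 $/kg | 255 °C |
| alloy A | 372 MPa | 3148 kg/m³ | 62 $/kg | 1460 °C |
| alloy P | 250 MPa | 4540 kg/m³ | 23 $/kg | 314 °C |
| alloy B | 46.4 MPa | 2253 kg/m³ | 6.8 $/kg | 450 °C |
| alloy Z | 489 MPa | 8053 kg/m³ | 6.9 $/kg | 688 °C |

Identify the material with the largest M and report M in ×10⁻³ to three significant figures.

Screen on constraints: cost ≤ 15 $/kg; max service T ≥ 284 °C. Survivors: alloy B, alloy Z.
Computing M directly (units already consistent):
  alloy Z: M = 7.71×10⁻³
  alloy B: M = 5.73×10⁻³
The maximum is for alloy Z.

alloy Z, M = 7.71×10⁻³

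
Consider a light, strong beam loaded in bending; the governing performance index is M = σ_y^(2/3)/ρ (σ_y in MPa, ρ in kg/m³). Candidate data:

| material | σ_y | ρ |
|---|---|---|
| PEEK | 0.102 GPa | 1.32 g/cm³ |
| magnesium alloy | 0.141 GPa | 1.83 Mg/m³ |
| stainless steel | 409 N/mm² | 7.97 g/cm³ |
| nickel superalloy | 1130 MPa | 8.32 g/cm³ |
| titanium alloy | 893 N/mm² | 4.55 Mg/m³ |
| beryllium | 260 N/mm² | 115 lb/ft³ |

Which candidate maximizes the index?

beryllium

Convert each candidate to consistent units, then evaluate M:
  PEEK: σ_y = 102.0 MPa, ρ = 1320 kg/m³
  magnesium alloy: σ_y = 141.0 MPa, ρ = 1830 kg/m³
  stainless steel: σ_y = 409.0 MPa, ρ = 7970 kg/m³
  nickel superalloy: σ_y = 1130 MPa, ρ = 8320 kg/m³
  titanium alloy: σ_y = 893.0 MPa, ρ = 4550 kg/m³
  beryllium: σ_y = 260.0 MPa, ρ = 1842 kg/m³
  beryllium: M = 22.1×10⁻³
  titanium alloy: M = 20.4×10⁻³
  PEEK: M = 16.5×10⁻³
  magnesium alloy: M = 14.8×10⁻³
  nickel superalloy: M = 13.0×10⁻³
  stainless steel: M = 6.91×10⁻³
Beryllium has the largest M.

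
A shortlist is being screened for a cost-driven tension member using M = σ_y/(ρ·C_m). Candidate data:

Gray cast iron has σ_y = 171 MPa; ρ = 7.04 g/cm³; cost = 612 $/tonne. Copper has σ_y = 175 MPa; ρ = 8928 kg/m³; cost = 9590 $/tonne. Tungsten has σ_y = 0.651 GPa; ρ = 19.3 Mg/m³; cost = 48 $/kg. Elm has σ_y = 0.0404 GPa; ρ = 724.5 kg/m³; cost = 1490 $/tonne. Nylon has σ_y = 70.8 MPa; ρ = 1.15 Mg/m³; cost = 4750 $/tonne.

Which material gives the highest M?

gray cast iron

Normalizing units and computing the index:
  gray cast iron: σ_y = 171.0 MPa, ρ = 7040 kg/m³, cost = 0.6120 $/kg
  copper: σ_y = 175.0 MPa, ρ = 8928 kg/m³, cost = 9.590 $/kg
  tungsten: σ_y = 651.0 MPa, ρ = 19300 kg/m³, cost = 48.00 $/kg
  elm: σ_y = 40.40 MPa, ρ = 724.5 kg/m³, cost = 1.490 $/kg
  nylon: σ_y = 70.80 MPa, ρ = 1150 kg/m³, cost = 4.750 $/kg
  gray cast iron: M = 39.7 kN·m per $
  elm: M = 37.4 kN·m per $
  nylon: M = 13.0 kN·m per $
  copper: M = 2.04 kN·m per $
  tungsten: M = 0.703 kN·m per $
Highest index: gray cast iron.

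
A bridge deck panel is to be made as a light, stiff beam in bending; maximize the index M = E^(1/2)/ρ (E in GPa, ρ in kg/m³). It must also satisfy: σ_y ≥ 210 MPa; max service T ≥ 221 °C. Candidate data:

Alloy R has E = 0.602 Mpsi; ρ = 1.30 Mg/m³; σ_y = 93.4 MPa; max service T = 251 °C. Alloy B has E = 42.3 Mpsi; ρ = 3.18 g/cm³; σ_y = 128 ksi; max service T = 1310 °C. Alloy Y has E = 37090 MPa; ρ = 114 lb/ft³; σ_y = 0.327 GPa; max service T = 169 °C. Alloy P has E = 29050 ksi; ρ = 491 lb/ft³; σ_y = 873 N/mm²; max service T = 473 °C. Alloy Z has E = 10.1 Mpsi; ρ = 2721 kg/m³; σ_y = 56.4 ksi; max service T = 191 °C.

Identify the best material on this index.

alloy B

Screen on constraints: σ_y ≥ 210 MPa; max service T ≥ 221 °C. Survivors: alloy B, alloy P.
Putting every candidate on a common basis:
  alloy B: E = 291.6 GPa, ρ = 3180 kg/m³
  alloy P: E = 200.3 GPa, ρ = 7865 kg/m³
  alloy B: M = 5.37×10⁻³
  alloy P: M = 1.80×10⁻³
Alloy B ranks first.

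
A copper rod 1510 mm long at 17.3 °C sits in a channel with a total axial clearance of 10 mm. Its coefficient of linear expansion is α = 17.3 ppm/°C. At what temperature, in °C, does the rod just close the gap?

400 °C

α·L₀·ΔT = 10.0 mm ⇒ ΔT = 10.0 / (17.3×10⁻⁶ × 1510.0) = 382.8 K.
T = 17.3 + 382.8 = 400.1 °C.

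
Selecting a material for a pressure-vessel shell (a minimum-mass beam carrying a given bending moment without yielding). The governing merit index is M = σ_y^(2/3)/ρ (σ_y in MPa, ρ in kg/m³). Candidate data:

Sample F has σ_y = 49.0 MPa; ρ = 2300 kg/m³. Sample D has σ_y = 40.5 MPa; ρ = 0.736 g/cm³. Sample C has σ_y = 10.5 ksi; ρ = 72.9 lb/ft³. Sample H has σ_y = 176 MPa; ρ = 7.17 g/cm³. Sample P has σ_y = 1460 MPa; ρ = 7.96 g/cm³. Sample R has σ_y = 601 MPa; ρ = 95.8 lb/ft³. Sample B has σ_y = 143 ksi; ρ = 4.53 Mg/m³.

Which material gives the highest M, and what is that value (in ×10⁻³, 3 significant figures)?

After converting to SI:
  sample F: σ_y = 49.00 MPa, ρ = 2300 kg/m³
  sample D: σ_y = 40.50 MPa, ρ = 736.0 kg/m³
  sample C: σ_y = 72.39 MPa, ρ = 1168 kg/m³
  sample H: σ_y = 176.0 MPa, ρ = 7170 kg/m³
  sample P: σ_y = 1460 MPa, ρ = 7960 kg/m³
  sample R: σ_y = 601.0 MPa, ρ = 1535 kg/m³
  sample B: σ_y = 986.0 MPa, ρ = 4530 kg/m³
  sample R: M = 46.4×10⁻³
  sample B: M = 21.9×10⁻³
  sample P: M = 16.2×10⁻³
  sample D: M = 16.0×10⁻³
  sample C: M = 14.9×10⁻³
  sample F: M = 5.82×10⁻³
  sample H: M = 4.38×10⁻³
Sample R has the largest M.

sample R, M = 46.4×10⁻³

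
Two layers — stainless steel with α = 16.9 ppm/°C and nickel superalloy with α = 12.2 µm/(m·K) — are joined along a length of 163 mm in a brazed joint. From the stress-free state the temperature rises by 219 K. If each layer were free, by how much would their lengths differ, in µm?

Δα = |16.9 − 12.2|×10⁻⁶/K = 4.70×10⁻⁶/K.
ΔL_mismatch = Δα·L·ΔT = 4.70×10⁻⁶ × 163.0 mm × 219.0 K = 168 µm.

168 µm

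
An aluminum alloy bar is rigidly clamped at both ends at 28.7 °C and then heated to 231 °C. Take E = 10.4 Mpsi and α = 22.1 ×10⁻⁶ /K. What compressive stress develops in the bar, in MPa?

321 MPa

E = 10.4 Mpsi = 71.71 GPa.
ΔT = 202.3 K. Constrained thermal stress σ = E·α·ΔT = 71.71×10³ MPa × 22.1×10⁻⁶ × 202.3 = 321 MPa (compressive).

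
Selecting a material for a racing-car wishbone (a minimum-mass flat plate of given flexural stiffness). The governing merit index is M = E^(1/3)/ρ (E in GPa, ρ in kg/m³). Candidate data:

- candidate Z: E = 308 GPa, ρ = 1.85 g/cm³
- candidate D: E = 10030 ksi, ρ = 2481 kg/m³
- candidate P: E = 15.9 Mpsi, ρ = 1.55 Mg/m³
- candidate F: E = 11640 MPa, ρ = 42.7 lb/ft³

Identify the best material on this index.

candidate Z

After converting to SI:
  candidate Z: E = 308.0 GPa, ρ = 1850 kg/m³
  candidate D: E = 69.15 GPa, ρ = 2481 kg/m³
  candidate P: E = 109.6 GPa, ρ = 1550 kg/m³
  candidate F: E = 11.64 GPa, ρ = 684.0 kg/m³
  candidate Z: M = 3.65×10⁻³
  candidate F: M = 3.31×10⁻³
  candidate P: M = 3.09×10⁻³
  candidate D: M = 1.65×10⁻³
Candidate Z has the largest M.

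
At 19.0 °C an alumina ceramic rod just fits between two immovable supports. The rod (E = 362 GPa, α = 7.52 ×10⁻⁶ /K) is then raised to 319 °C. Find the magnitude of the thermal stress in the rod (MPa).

ΔT = 300.0 K. Constrained thermal stress σ = E·α·ΔT = 362.0×10³ MPa × 7.52×10⁻⁶ × 300.0 = 817 MPa (compressive).

817 MPa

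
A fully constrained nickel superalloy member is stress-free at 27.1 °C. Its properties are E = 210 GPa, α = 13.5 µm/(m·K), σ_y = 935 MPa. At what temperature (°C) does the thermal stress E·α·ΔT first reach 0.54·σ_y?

E·α·ΔT = 504.9 MPa ⇒ ΔT = 504.9 / (210.0×10³ × 13.5×10⁻⁶) = 178.1 K.
T = 27.1 + 178.1 = 205.2 °C.

205 °C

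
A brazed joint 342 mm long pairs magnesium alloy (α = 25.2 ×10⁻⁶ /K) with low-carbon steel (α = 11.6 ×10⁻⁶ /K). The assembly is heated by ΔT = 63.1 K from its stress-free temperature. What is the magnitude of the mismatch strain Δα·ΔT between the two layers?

Δα = |25.2 − 11.6|×10⁻⁶/K = 13.6×10⁻⁶/K.
Mismatch strain = Δα·ΔT = 13.6×10⁻⁶ × 63.1 = 8.58×10⁻⁴.

8.58×10⁻⁴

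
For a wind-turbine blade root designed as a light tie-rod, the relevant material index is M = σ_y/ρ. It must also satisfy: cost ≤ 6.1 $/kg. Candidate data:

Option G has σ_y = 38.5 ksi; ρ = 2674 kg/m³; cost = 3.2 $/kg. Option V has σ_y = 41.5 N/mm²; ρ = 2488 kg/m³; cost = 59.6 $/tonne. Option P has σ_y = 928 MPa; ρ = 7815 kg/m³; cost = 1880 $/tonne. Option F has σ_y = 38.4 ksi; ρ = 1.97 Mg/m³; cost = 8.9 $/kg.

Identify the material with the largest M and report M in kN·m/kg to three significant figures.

Screen on constraints: cost ≤ 6.1 $/kg. Survivors: option G, option V, option P.
After converting to SI:
  option G: σ_y = 265.4 MPa, ρ = 2674 kg/m³
  option V: σ_y = 41.50 MPa, ρ = 2488 kg/m³
  option P: σ_y = 928.0 MPa, ρ = 7815 kg/m³
  option P: M = 119 kN·m/kg
  option G: M = 99.3 kN·m/kg
  option V: M = 16.7 kN·m/kg
Highest index: option P.

option P, M = 119 kN·m/kg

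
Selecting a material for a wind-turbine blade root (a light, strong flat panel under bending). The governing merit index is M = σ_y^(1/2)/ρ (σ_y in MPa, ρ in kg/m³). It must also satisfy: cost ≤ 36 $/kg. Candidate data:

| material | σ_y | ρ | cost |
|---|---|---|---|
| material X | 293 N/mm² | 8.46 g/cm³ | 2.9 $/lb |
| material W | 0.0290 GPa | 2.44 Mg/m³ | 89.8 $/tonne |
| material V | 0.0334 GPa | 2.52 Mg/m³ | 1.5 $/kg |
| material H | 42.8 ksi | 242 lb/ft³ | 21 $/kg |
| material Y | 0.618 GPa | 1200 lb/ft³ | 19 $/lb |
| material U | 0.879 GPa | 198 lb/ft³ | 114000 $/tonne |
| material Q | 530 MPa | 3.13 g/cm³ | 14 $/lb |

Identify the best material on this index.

Screen on constraints: cost ≤ 36 $/kg. Survivors: material X, material W, material V, material H, material Q.
After converting to SI:
  material X: σ_y = 293.0 MPa, ρ = 8460 kg/m³
  material W: σ_y = 29.00 MPa, ρ = 2440 kg/m³
  material V: σ_y = 33.40 MPa, ρ = 2520 kg/m³
  material H: σ_y = 295.1 MPa, ρ = 3876 kg/m³
  material Q: σ_y = 530.0 MPa, ρ = 3130 kg/m³
  material Q: M = 7.36×10⁻³
  material H: M = 4.43×10⁻³
  material V: M = 2.29×10⁻³
  material W: M = 2.21×10⁻³
  material X: M = 2.02×10⁻³
Material Q ranks first.

material Q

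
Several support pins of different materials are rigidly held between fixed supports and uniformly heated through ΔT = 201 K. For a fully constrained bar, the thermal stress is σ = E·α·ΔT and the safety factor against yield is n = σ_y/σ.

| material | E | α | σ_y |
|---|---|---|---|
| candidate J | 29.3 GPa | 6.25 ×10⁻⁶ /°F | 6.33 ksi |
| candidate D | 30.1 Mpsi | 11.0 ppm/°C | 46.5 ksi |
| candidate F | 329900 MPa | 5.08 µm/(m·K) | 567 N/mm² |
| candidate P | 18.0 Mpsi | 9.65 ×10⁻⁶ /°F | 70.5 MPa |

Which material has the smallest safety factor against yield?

candidate P

With everything in SI (GPa, ×10⁻⁶/K, MPa):
  candidate J: E = 29.30, α = 11.2, σ_y = 43.64 → σ = 66.3 MPa, n = 0.659
  candidate D: E = 207.5, α = 11.0, σ_y = 320.6 → σ = 459 MPa, n = 0.699
  candidate F: E = 329.9, α = 5.08, σ_y = 567.0 → σ = 337 MPa, n = 1.68
  candidate P: E = 124.1, α = 17.4, σ_y = 70.50 → σ = 433 MPa, n = 0.163
Smallest n: candidate P with n = 0.163.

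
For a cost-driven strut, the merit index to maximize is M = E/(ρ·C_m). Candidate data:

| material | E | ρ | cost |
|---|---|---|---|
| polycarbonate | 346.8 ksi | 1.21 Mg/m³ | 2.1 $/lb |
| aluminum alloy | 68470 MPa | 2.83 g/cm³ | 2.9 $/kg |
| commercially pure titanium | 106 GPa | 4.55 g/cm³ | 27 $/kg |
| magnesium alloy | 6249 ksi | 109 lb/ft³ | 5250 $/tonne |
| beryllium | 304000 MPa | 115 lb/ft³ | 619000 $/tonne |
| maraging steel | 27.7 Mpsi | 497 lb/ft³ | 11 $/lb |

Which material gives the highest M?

After converting to SI:
  polycarbonate: E = 2.391 GPa, ρ = 1210 kg/m³, cost = 4.630 $/kg
  aluminum alloy: E = 68.47 GPa, ρ = 2830 kg/m³, cost = 2.900 $/kg
  commercially pure titanium: E = 106.0 GPa, ρ = 4550 kg/m³, cost = 27.00 $/kg
  magnesium alloy: E = 43.09 GPa, ρ = 1746 kg/m³, cost = 5.250 $/kg
  beryllium: E = 304.0 GPa, ρ = 1842 kg/m³, cost = 619.0 $/kg
  maraging steel: E = 191.0 GPa, ρ = 7961 kg/m³, cost = 24.25 $/kg
  aluminum alloy: M = 8.34 MN·m per $
  magnesium alloy: M = 4.70 MN·m per $
  maraging steel: M = 0.989 MN·m per $
  commercially pure titanium: M = 0.863 MN·m per $
  polycarbonate: M = 0.427 MN·m per $
  beryllium: M = 0.267 MN·m per $
Aluminum alloy ranks first.

aluminum alloy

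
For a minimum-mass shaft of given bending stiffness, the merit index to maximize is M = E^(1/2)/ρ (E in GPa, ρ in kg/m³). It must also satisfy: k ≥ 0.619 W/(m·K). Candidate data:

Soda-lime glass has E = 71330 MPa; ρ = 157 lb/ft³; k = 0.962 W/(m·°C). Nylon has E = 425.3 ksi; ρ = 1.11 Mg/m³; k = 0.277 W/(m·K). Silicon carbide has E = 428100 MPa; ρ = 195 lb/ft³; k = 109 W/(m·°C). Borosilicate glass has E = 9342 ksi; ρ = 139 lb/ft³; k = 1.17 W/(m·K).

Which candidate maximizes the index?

Screen on constraints: k ≥ 0.619 W/(m·K). Survivors: soda-lime glass, silicon carbide, borosilicate glass.
Convert each candidate to consistent units, then evaluate M:
  soda-lime glass: E = 71.33 GPa, ρ = 2515 kg/m³
  silicon carbide: E = 428.1 GPa, ρ = 3124 kg/m³
  borosilicate glass: E = 64.41 GPa, ρ = 2227 kg/m³
  silicon carbide: M = 6.62×10⁻³
  borosilicate glass: M = 3.60×10⁻³
  soda-lime glass: M = 3.36×10⁻³
The maximum is for silicon carbide.

silicon carbide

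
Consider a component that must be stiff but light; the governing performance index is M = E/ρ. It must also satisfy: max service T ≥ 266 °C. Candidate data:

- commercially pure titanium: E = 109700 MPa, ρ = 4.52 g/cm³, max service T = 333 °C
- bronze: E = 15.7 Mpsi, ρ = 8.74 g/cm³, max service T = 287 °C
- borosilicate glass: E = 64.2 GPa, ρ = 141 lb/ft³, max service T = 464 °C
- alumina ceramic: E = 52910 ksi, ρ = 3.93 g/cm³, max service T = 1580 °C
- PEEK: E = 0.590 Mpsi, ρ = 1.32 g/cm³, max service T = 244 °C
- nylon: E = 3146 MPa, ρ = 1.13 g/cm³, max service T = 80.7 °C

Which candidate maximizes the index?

Screen on constraints: max service T ≥ 266 °C. Survivors: commercially pure titanium, bronze, borosilicate glass, alumina ceramic.
Putting every candidate on a common basis:
  commercially pure titanium: E = 109.7 GPa, ρ = 4520 kg/m³
  bronze: E = 108.2 GPa, ρ = 8740 kg/m³
  borosilicate glass: E = 64.20 GPa, ρ = 2259 kg/m³
  alumina ceramic: E = 364.8 GPa, ρ = 3930 kg/m³
  alumina ceramic: M = 92.8 MN·m/kg
  borosilicate glass: M = 28.4 MN·m/kg
  commercially pure titanium: M = 24.3 MN·m/kg
  bronze: M = 12.4 MN·m/kg
Highest index: alumina ceramic.

alumina ceramic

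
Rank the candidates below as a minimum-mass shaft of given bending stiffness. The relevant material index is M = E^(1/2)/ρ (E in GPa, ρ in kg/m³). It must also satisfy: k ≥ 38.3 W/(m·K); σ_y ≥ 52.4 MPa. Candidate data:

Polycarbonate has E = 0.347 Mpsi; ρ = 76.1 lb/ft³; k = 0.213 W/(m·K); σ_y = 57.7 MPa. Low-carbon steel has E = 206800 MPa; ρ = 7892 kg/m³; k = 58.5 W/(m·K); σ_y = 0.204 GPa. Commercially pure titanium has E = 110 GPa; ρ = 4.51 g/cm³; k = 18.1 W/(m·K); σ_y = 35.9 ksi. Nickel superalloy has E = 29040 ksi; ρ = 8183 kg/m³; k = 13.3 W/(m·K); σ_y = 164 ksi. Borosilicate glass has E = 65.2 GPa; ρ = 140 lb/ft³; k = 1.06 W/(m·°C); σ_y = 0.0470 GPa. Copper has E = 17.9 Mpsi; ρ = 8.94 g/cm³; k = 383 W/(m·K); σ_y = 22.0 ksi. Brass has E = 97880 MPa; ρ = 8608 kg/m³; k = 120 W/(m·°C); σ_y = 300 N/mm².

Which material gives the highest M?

Screen on constraints: k ≥ 38.3 W/(m·K); σ_y ≥ 52.4 MPa. Survivors: low-carbon steel, copper, brass.
Normalizing units and computing the index:
  low-carbon steel: E = 206.8 GPa, ρ = 7892 kg/m³
  copper: E = 123.4 GPa, ρ = 8940 kg/m³
  brass: E = 97.88 GPa, ρ = 8608 kg/m³
  low-carbon steel: M = 1.82×10⁻³
  copper: M = 1.24×10⁻³
  brass: M = 1.15×10⁻³
Low-carbon steel has the largest M.

low-carbon steel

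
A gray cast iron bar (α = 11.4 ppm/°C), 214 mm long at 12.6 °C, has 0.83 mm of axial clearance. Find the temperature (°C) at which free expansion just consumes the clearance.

353 °C

α·L₀·ΔT = 0.83 mm ⇒ ΔT = 0.83 / (11.4×10⁻⁶ × 214.0) = 340.2 K.
T = 12.6 + 340.2 = 352.8 °C.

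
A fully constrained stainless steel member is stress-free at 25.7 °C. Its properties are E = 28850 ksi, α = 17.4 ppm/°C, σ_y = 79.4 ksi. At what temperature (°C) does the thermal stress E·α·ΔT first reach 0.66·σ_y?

E = 28850 ksi = 198.9 GPa.
σ_y = 79.4 ksi = 547.4 MPa.
E·α·ΔT = 361.3 MPa ⇒ ΔT = 361.3 / (198.9×10³ × 17.4×10⁻⁶) = 104.4 K.
T = 25.7 + 104.4 = 130.1 °C.

130 °C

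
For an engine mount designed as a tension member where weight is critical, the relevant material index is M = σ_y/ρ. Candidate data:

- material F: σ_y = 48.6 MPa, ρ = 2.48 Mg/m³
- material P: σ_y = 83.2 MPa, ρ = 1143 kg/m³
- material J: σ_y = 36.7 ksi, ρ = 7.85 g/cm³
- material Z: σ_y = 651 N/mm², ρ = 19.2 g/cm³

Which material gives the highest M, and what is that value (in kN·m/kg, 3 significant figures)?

material P, M = 72.8 kN·m/kg

Convert each candidate to consistent units, then evaluate M:
  material F: σ_y = 48.60 MPa, ρ = 2480 kg/m³
  material P: σ_y = 83.20 MPa, ρ = 1143 kg/m³
  material J: σ_y = 253.0 MPa, ρ = 7850 kg/m³
  material Z: σ_y = 651.0 MPa, ρ = 19200 kg/m³
  material P: M = 72.8 kN·m/kg
  material Z: M = 33.9 kN·m/kg
  material J: M = 32.2 kN·m/kg
  material F: M = 19.6 kN·m/kg
The maximum is for material P.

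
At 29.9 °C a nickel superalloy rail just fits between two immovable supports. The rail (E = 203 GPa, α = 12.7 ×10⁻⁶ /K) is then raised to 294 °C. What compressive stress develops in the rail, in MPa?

681 MPa

ΔT = 264.1 K. Constrained thermal stress σ = E·α·ΔT = 203.0×10³ MPa × 12.7×10⁻⁶ × 264.1 = 681 MPa (compressive).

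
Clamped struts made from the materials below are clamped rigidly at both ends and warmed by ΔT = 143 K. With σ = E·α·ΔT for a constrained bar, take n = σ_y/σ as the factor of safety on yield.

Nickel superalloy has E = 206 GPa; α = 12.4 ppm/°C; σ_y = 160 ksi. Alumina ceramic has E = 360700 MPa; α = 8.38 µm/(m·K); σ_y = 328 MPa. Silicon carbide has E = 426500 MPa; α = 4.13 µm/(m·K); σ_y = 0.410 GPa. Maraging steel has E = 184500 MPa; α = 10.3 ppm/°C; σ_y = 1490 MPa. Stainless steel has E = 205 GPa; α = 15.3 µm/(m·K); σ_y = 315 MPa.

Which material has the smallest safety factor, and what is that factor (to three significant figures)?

Per material, after unit conversion:
  nickel superalloy: E = 206.0, α = 12.4, σ_y = 1103 → σ = 365 MPa, n = 3.02
  alumina ceramic: E = 360.7, α = 8.38, σ_y = 328.0 → σ = 432 MPa, n = 0.759
  silicon carbide: E = 426.5, α = 4.13, σ_y = 410.0 → σ = 252 MPa, n = 1.63
  maraging steel: E = 184.5, α = 10.3, σ_y = 1490 → σ = 272 MPa, n = 5.48
  stainless steel: E = 205.0, α = 15.3, σ_y = 315.0 → σ = 449 MPa, n = 0.702
Smallest n: stainless steel with n = 0.702.

stainless steel, n = 0.702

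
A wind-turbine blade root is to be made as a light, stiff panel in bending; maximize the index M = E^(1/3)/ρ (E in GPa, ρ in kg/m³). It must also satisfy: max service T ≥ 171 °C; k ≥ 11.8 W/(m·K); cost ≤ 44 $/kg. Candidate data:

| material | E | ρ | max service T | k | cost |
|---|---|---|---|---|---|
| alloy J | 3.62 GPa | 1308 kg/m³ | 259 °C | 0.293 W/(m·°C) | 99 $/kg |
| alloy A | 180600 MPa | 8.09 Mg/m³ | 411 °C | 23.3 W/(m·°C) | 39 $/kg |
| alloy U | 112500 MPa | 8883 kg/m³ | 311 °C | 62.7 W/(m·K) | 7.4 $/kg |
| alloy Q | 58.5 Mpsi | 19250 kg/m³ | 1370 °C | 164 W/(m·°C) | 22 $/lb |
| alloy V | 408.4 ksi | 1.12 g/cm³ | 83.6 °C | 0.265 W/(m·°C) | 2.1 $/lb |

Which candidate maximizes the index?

Screen on constraints: max service T ≥ 171 °C; k ≥ 11.8 W/(m·K); cost ≤ 44 $/kg. Survivors: alloy A, alloy U.
After converting to SI:
  alloy A: E = 180.6 GPa, ρ = 8090 kg/m³
  alloy U: E = 112.5 GPa, ρ = 8883 kg/m³
  alloy A: M = 0.699×10⁻³
  alloy U: M = 0.543×10⁻³
The maximum is for alloy A.

alloy A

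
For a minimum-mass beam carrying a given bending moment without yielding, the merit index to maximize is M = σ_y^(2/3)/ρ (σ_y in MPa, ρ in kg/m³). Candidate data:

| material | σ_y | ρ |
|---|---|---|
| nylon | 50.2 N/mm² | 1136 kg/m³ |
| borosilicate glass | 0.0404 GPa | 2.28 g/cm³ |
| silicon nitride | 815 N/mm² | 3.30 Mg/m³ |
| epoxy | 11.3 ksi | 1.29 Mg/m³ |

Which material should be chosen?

In SI units:
  nylon: σ_y = 50.20 MPa, ρ = 1136 kg/m³
  borosilicate glass: σ_y = 40.40 MPa, ρ = 2280 kg/m³
  silicon nitride: σ_y = 815.0 MPa, ρ = 3300 kg/m³
  epoxy: σ_y = 77.91 MPa, ρ = 1290 kg/m³
  silicon nitride: M = 26.4×10⁻³
  epoxy: M = 14.1×10⁻³
  nylon: M = 12.0×10⁻³
  borosilicate glass: M = 5.16×10⁻³
Silicon nitride ranks first.

silicon nitride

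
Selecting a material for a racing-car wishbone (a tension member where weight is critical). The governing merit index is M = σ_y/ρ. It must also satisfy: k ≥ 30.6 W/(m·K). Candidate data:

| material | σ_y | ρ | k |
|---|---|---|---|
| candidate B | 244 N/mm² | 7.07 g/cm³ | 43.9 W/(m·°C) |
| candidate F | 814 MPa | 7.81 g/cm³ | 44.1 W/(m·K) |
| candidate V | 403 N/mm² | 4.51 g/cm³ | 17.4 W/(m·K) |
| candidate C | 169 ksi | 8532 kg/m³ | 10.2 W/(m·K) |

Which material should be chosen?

Screen on constraints: k ≥ 30.6 W/(m·K). Survivors: candidate B, candidate F.
In SI units:
  candidate B: σ_y = 244.0 MPa, ρ = 7070 kg/m³
  candidate F: σ_y = 814.0 MPa, ρ = 7810 kg/m³
  candidate F: M = 104 kN·m/kg
  candidate B: M = 34.5 kN·m/kg
The maximum is for candidate F.

candidate F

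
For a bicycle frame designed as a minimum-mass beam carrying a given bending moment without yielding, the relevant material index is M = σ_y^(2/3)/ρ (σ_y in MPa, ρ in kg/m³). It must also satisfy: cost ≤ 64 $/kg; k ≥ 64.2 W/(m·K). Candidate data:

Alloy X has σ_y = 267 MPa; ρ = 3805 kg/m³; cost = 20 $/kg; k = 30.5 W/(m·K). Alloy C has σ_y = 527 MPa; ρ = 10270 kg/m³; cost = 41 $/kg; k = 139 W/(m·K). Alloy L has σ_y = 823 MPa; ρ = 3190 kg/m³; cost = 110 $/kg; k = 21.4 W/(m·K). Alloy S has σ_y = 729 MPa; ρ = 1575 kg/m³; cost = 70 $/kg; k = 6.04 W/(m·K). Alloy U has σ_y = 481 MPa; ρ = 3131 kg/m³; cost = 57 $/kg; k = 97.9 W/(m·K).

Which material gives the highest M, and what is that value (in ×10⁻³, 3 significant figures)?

Screen on constraints: cost ≤ 64 $/kg; k ≥ 64.2 W/(m·K). Survivors: alloy C, alloy U.
Computing M directly (units already consistent):
  alloy U: M = 19.6×10⁻³
  alloy C: M = 6.35×10⁻³
Alloy U ranks first.

alloy U, M = 19.6×10⁻³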